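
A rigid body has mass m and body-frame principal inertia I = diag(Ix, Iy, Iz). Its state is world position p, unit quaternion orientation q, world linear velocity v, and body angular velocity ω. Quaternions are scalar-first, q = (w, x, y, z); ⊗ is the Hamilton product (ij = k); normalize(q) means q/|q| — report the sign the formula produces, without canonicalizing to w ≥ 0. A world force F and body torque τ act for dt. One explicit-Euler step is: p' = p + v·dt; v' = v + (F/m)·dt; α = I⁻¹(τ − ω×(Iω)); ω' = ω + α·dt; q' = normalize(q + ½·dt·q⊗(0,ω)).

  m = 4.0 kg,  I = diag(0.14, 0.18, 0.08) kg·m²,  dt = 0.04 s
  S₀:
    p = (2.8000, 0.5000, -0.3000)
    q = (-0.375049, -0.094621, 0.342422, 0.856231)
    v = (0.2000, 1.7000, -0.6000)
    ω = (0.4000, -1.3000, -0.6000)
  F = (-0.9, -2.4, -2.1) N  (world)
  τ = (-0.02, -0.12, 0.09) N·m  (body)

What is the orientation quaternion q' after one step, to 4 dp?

q' = (-0.3550, -0.0794, 0.3577, 0.8601)

Hamilton product q⊗(0,ω) = (0.9967356, 0.7576275, 0.7732835, 0.2110679)
q' = normalize(q + ½dt·q⊗(0,ω)) = (-0.3550, -0.0794, 0.3577, 0.8601)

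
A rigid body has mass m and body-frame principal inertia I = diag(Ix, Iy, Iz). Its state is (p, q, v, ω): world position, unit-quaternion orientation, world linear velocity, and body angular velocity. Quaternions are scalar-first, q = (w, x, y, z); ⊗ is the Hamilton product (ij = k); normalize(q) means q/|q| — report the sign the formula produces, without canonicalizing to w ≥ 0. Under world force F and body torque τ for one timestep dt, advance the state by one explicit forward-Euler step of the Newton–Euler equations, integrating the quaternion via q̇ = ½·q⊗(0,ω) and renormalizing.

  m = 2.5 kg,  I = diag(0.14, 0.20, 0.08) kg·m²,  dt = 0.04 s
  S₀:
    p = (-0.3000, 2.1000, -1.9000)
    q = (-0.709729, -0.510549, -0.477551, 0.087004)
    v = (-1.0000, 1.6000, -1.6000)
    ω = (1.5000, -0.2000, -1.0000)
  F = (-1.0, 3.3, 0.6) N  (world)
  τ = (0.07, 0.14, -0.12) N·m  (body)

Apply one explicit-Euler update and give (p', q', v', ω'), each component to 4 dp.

α = I⁻¹(τ − ω×Iω) = (0.6714, 1.1500, -1.2750)
new body rate ω' = (1.5269, -0.1540, -1.0510)
Hamilton product q⊗(0,ω) = (0.7573173, -0.5696417, -0.2380972, 1.5281653)
q' = normalize(q + ½dt·q⊗(0,ω)) = (-0.6941, -0.5216, -0.4820, 0.1175)
linear accel F/m = (-0.4000, 1.3200, 0.2400)
p' = p + v·dt = (-0.3400, 2.1640, -1.9640)
v + (F/m)dt = (-1.0160, 1.6528, -1.5904)

p' = (-0.3400, 2.1640, -1.9640)
q' = (-0.6941, -0.5216, -0.4820, 0.1175)
v' = (-1.0160, 1.6528, -1.5904)
ω' = (1.5269, -0.1540, -1.0510)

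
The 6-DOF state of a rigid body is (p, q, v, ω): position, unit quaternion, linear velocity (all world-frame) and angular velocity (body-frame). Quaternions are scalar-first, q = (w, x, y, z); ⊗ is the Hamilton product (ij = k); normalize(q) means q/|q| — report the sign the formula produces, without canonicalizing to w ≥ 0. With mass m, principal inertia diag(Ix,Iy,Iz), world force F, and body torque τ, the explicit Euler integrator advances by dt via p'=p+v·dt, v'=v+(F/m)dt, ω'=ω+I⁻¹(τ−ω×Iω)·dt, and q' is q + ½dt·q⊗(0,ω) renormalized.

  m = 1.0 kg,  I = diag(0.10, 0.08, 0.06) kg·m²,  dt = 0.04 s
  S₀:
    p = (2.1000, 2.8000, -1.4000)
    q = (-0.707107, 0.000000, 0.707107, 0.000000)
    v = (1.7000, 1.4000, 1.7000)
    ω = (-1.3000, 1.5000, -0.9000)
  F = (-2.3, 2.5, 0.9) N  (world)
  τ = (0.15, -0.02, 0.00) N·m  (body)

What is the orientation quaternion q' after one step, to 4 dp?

q⊗(0,ω) = (-1.0606605, 0.2828428, -1.0606605, 1.5556354)
q + ½dt·q⊗(0,ω), renormalized = (-0.7276, 0.0057, 0.6852, 0.0311)

q' = (-0.7276, 0.0057, 0.6852, 0.0311)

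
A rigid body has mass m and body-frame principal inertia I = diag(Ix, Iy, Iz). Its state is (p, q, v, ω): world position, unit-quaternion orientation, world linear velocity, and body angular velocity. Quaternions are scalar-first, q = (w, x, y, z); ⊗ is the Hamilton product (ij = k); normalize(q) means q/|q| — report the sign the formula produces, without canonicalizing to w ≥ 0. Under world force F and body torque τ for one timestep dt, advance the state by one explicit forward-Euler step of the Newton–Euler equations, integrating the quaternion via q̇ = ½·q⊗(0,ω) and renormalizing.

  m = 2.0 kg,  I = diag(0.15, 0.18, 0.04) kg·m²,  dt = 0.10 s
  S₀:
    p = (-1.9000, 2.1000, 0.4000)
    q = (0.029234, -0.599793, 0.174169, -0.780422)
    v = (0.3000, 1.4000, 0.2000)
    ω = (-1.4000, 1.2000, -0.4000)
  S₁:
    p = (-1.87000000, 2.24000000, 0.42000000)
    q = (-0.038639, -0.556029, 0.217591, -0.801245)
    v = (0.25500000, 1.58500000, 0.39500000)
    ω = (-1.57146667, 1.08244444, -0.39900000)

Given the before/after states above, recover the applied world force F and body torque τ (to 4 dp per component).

F = (-0.9000, 3.7000, 3.9000)
τ = (-0.1900, -0.1500, -0.0500)

v₁ − v₀ = (-0.04500000, 0.18500000, 0.19500000)
applied force F = (-0.9000, 3.7000, 3.9000)
ω₁ − ω₀ = (-0.17146667, -0.11755556, 0.00100000)
ω₀×(Iω₀) = (0.0672, 0.0616, -0.0504)
applied torque τ = (-0.1900, -0.1500, -0.0500)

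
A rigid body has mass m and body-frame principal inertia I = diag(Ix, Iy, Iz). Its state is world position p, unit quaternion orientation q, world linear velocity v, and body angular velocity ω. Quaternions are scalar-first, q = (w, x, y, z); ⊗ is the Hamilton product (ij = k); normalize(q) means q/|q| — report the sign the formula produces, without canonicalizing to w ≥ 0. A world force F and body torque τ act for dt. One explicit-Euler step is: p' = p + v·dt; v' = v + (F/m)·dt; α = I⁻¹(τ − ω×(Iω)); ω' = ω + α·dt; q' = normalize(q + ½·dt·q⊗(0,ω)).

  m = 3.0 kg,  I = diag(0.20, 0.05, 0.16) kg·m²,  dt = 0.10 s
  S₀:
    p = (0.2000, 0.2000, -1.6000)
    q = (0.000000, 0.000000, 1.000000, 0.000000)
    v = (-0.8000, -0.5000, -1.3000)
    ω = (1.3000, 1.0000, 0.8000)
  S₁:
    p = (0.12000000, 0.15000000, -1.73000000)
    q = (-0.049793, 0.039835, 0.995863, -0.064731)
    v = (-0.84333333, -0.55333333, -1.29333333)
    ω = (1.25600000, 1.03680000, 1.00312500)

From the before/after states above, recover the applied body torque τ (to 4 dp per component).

τ = (0.0000, 0.0600, 0.1300)

Δω = ω₁−ω₀ = (-0.04400000, 0.03680000, 0.20312500)
I·α + gyro = (0.0000, 0.0600, 0.1300)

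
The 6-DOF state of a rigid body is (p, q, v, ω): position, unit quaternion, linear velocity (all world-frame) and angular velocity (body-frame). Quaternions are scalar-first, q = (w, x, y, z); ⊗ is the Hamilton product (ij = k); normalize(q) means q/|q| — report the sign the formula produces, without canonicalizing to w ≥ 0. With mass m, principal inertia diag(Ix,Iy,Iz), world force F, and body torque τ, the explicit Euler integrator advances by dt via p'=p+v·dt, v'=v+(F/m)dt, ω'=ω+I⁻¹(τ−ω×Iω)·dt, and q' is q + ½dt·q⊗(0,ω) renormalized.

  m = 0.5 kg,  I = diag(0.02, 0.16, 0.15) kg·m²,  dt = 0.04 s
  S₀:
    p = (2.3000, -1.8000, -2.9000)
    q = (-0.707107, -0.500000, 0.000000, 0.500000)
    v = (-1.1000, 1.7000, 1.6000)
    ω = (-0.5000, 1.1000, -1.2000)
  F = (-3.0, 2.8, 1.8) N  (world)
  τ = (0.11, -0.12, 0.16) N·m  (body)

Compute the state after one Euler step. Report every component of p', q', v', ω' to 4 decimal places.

gyro term ω×Iω = (0.0132, -0.0780, -0.0770)
α = I⁻¹(τ − ω×Iω) = (4.8400, -0.2625, 1.5800)
ω' = ω + α·dt = (-0.3064, 1.0895, -1.1368)
Hamilton product q⊗(0,ω) = (0.3500000, -0.1964465, -1.6278177, 0.2985284)
q + ½dt·q⊗(0,ω), renormalized = (-0.6997, -0.5036, -0.0325, 0.5057)
linear accel F/m = (-6.0000, 5.6000, 3.6000)
p' = p + v·dt = (2.2560, -1.7320, -2.8360)
new velocity v' = (-1.3400, 1.9240, 1.7440)

p' = (2.2560, -1.7320, -2.8360)
q' = (-0.6997, -0.5036, -0.0325, 0.5057)
v' = (-1.3400, 1.9240, 1.7440)
ω' = (-0.3064, 1.0895, -1.1368)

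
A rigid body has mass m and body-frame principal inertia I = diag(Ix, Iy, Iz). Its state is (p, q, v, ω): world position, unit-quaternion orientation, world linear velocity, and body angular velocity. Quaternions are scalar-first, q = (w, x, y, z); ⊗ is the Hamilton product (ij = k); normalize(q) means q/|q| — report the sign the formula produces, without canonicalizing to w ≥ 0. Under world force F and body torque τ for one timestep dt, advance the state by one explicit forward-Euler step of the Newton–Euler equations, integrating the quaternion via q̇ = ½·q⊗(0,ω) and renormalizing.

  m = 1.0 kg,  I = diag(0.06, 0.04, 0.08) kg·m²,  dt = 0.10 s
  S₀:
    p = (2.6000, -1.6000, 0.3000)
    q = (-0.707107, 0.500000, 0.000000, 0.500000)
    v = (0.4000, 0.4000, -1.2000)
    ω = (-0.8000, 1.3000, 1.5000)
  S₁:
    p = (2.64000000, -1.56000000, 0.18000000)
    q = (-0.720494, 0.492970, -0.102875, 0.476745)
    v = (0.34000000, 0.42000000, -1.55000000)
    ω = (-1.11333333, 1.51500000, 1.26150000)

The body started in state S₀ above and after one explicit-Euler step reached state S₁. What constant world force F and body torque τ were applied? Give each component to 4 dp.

F = (-0.6000, 0.2000, -3.5000)
τ = (-0.1100, 0.1100, -0.1700)

rate change Δω = (-0.31333333, 0.21500000, -0.23850000)
ω₀×(Iω₀) = (0.0780, 0.0240, 0.0208)
I·α + gyro = (-0.1100, 0.1100, -0.1700)
v₁ − v₀ = (-0.06000000, 0.02000000, -0.35000000)
F = m·Δv/dt = (-0.6000, 0.2000, -3.5000)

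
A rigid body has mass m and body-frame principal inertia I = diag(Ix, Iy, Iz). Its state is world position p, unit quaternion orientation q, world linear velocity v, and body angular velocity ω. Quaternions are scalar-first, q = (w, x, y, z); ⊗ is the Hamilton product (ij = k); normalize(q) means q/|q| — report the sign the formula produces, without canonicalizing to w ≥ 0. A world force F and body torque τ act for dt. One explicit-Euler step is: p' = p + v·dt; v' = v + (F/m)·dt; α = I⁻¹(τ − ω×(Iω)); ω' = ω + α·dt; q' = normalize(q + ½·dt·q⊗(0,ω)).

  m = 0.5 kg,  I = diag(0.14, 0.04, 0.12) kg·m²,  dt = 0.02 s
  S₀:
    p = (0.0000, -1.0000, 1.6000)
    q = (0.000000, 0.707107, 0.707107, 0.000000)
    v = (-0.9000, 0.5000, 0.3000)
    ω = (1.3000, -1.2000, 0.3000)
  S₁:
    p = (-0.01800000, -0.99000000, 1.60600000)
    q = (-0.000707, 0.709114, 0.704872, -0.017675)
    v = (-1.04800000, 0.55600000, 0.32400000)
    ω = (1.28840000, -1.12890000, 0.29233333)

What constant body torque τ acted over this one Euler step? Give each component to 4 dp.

Δω = ω₁−ω₀ = (-0.01160000, 0.07110000, -0.00766667)
τ = I·(Δω/dt) + ω₀×(Iω₀) = (-0.1100, 0.1500, 0.1100)

τ = (-0.1100, 0.1500, 0.1100)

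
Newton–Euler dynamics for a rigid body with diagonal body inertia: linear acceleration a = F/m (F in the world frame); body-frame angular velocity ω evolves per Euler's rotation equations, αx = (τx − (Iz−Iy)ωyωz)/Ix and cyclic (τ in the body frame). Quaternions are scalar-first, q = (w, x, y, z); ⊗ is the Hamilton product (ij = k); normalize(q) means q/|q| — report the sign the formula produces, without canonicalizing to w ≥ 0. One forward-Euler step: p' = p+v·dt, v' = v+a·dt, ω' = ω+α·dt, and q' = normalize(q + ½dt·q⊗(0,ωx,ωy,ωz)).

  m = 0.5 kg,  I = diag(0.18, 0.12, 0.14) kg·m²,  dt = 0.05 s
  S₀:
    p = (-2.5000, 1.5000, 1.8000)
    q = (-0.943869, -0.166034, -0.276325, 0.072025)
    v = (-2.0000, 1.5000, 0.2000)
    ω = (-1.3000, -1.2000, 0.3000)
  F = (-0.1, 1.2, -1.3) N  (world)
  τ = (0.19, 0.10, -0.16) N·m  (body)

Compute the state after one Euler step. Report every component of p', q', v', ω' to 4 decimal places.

new position p' = (-2.6000, 1.5750, 1.8100)
new velocity v' = (-2.0100, 1.6200, 0.0700)
precession coupling ω×(Iω) = (-0.0072, -0.0156, -0.0936)
(τ − ω×Iω)/I = (1.0956, 0.9633, -0.4743)
ω + α·dt = (-1.2452, -1.1518, 0.2763)
q⊗(0,ω) = (-0.5690417, 1.2305622, 1.0888205, -0.4431424)
updated quaternion q' = (-0.9571, -0.1351, -0.2489, 0.0609)

p' = (-2.6000, 1.5750, 1.8100)
q' = (-0.9571, -0.1351, -0.2489, 0.0609)
v' = (-2.0100, 1.6200, 0.0700)
ω' = (-1.2452, -1.1518, 0.2763)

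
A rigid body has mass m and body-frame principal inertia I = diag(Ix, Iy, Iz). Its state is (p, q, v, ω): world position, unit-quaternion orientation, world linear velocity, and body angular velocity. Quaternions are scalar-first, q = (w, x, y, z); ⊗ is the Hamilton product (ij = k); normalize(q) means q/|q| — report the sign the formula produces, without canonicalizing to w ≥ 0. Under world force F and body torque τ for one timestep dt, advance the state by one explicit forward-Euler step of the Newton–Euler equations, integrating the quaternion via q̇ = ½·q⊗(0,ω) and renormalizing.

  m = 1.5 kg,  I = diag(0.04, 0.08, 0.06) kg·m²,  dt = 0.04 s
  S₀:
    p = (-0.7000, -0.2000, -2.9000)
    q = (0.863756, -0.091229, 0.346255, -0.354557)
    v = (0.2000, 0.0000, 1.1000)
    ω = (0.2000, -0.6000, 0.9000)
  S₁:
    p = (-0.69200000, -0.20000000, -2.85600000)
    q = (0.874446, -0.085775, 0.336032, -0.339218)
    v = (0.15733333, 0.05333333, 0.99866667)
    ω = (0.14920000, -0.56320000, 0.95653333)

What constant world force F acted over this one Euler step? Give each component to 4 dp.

F = (-1.6000, 2.0000, -3.8000)

velocity change Δv = (-0.04266667, 0.05333333, -0.10133333)
m·(v₁−v₀)/dt = (-1.6000, 2.0000, -3.8000)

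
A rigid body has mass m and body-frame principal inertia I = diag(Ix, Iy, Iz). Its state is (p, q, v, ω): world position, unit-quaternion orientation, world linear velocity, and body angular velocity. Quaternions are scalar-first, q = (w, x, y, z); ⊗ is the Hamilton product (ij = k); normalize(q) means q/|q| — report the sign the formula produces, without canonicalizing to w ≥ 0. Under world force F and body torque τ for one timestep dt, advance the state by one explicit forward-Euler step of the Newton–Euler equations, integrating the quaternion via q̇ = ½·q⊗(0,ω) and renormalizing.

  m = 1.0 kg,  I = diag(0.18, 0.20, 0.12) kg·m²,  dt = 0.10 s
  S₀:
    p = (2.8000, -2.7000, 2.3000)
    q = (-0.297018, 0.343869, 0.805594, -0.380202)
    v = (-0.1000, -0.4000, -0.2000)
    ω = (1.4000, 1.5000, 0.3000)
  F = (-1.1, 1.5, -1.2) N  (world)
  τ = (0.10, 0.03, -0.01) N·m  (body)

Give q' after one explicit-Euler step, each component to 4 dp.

q' = (-0.3738, 0.3617, 0.7475, -0.4130)

q⊗(0,ω) = (-1.5757470, 0.3961560, -1.0809705, -0.7011335)
updated quaternion q' = (-0.3738, 0.3617, 0.7475, -0.4130)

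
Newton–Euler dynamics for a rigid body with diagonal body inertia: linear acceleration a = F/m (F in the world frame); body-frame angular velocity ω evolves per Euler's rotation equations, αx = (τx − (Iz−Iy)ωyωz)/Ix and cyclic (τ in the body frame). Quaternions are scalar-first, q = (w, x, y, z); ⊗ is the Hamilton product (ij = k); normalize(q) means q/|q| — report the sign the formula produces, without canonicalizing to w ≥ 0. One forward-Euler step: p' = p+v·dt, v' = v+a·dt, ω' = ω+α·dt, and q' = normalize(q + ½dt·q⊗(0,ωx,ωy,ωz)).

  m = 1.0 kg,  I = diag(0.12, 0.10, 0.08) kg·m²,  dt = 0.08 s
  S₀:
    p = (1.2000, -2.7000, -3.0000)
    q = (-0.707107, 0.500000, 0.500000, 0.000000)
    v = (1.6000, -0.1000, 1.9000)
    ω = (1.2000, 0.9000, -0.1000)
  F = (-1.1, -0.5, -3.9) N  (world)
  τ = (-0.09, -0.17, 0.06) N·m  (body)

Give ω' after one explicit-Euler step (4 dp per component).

precession coupling ω×(Iω) = (0.0018, -0.0048, -0.0216)
angular accel α = (-0.7650, -1.6520, 1.0200)
ω + α·dt = (1.1388, 0.7678, -0.0184)

ω' = (1.1388, 0.7678, -0.0184)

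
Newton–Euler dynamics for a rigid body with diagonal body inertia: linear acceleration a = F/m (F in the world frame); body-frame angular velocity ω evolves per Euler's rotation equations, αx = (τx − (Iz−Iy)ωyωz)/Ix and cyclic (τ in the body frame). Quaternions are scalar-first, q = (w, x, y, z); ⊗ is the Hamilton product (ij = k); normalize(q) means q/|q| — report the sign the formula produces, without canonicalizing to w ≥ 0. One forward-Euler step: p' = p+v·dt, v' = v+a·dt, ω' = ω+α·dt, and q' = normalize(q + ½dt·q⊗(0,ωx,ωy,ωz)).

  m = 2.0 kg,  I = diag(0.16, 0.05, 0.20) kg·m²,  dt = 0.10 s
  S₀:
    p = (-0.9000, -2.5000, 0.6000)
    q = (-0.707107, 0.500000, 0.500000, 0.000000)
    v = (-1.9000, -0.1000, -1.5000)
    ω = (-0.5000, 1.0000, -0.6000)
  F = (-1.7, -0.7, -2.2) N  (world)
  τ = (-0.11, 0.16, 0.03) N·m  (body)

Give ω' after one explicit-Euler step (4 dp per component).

ω' = (-0.5125, 1.3440, -0.6125)

ω×(Iω) gyroscopic = (-0.0900, -0.0120, 0.0550)
(τ − ω×Iω)/I = (-0.1250, 3.4400, -0.1250)
new body rate ω' = (-0.5125, 1.3440, -0.6125)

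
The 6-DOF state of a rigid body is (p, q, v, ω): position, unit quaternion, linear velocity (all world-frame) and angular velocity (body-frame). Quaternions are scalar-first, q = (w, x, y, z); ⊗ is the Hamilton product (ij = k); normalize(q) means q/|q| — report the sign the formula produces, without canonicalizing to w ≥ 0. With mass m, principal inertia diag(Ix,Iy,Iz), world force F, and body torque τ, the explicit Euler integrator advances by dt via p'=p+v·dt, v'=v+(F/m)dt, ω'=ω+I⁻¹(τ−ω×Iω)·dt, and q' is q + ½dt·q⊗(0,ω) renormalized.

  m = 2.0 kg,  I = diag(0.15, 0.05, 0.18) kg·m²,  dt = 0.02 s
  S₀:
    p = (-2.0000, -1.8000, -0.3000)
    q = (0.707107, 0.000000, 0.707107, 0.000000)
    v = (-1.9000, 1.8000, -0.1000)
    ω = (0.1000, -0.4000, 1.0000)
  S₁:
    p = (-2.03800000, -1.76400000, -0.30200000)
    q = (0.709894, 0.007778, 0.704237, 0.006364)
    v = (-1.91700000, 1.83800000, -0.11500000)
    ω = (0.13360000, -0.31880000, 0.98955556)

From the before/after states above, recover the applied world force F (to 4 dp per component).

F = (-1.7000, 3.8000, -1.5000)

v₁ − v₀ = (-0.01700000, 0.03800000, -0.01500000)
m·(v₁−v₀)/dt = (-1.7000, 3.8000, -1.5000)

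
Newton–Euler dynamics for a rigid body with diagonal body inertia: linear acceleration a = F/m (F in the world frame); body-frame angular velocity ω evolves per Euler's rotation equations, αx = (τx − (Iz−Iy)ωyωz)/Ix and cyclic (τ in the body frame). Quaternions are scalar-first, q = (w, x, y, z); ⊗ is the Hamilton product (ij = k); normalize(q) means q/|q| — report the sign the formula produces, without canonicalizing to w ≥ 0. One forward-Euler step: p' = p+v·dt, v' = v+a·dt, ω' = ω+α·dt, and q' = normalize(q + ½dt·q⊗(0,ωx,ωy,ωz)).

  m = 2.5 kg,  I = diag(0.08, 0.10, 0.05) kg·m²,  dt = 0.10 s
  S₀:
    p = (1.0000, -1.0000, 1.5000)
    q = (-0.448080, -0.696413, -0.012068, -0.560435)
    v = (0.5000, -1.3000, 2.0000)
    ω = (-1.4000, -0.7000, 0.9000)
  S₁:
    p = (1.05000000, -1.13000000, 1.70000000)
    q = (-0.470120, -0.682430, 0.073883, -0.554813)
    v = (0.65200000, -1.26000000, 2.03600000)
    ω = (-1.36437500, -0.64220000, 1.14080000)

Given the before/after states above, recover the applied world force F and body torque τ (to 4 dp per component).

F = (3.8000, 1.0000, 0.9000)
τ = (0.0600, 0.0200, 0.1400)

Δv = v₁−v₀ = (0.15200000, 0.04000000, 0.03600000)
F = m·Δv/dt = (3.8000, 1.0000, 0.9000)
Δω = ω₁−ω₀ = (0.03562500, 0.05780000, 0.24080000)
gyro term ω₀×Iω₀ = (0.0315, -0.0378, 0.0196)
applied torque τ = (0.0600, 0.0200, 0.1400)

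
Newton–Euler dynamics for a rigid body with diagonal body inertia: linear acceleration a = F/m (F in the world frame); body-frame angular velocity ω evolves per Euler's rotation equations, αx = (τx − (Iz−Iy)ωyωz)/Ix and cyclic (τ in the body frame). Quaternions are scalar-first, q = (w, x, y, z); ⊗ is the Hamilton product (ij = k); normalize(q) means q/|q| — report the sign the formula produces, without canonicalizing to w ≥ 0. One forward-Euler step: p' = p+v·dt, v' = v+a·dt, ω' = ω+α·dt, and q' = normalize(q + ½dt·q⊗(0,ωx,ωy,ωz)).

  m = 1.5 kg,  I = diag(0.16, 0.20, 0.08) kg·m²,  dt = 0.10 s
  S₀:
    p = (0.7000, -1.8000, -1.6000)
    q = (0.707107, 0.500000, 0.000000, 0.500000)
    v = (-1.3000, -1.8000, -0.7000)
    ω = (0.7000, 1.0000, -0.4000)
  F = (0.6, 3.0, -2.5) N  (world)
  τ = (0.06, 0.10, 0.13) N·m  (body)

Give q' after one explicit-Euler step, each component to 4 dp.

q' = (0.6982, 0.4987, 0.0627, 0.5098)

Hamilton product q⊗(0,ω) = (-0.1500000, -0.0050251, 1.2571070, 0.2171572)
q + ½dt·q⊗(0,ω), renormalized = (0.6982, 0.4987, 0.0627, 0.5098)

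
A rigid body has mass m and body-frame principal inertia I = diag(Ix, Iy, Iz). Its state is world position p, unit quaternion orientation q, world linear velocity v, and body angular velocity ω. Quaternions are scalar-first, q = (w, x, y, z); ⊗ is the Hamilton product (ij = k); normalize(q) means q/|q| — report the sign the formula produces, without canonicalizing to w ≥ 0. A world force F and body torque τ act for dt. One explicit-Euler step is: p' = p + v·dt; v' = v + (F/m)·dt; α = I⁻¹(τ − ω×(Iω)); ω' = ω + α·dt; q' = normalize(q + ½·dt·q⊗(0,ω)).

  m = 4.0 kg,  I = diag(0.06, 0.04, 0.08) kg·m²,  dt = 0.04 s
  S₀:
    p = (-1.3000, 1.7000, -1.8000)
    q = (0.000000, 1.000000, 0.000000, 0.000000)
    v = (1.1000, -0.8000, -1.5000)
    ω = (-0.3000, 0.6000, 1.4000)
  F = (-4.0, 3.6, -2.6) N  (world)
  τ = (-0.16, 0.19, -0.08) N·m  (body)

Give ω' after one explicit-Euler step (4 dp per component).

ω' = (-0.4291, 0.7816, 1.3582)

angular accel α = (-3.2267, 4.5400, -1.0450)
ω' = ω + α·dt = (-0.4291, 0.7816, 1.3582)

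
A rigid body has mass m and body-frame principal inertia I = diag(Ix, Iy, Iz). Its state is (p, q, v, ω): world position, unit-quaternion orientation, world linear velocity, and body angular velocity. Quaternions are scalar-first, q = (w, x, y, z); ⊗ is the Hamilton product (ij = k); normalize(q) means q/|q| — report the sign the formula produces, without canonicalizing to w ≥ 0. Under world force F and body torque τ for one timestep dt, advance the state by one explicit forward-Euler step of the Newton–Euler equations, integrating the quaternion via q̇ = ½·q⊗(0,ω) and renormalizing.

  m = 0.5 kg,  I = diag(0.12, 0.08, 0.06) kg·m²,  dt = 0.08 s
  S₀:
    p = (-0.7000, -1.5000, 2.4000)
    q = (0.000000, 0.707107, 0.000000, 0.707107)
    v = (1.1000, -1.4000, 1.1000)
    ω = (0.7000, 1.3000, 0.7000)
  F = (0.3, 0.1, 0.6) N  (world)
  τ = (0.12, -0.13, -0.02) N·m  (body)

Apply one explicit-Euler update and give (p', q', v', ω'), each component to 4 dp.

p' = (-0.6120, -1.6120, 2.4880)
q' = (-0.0395, 0.6689, 0.0000, 0.7423)
v' = (1.1480, -1.3840, 1.1960)
ω' = (0.7921, 1.1406, 0.7219)

a = F/m = (0.6000, 0.2000, 1.2000)
new position p' = (-0.6120, -1.6120, 2.4880)
new velocity v' = (1.1480, -1.3840, 1.1960)
gyro term ω×Iω = (-0.0182, 0.0294, -0.0364)
angular accel α = (1.1517, -1.9925, 0.2733)
ω + α·dt = (0.7921, 1.1406, 0.7219)
Hamilton product q⊗(0,ω) = (-0.9899498, -0.9192391, 0.0000000, 0.9192391)
q' = normalize(q + ½dt·q⊗(0,ω)) = (-0.0395, 0.6689, 0.0000, 0.7423)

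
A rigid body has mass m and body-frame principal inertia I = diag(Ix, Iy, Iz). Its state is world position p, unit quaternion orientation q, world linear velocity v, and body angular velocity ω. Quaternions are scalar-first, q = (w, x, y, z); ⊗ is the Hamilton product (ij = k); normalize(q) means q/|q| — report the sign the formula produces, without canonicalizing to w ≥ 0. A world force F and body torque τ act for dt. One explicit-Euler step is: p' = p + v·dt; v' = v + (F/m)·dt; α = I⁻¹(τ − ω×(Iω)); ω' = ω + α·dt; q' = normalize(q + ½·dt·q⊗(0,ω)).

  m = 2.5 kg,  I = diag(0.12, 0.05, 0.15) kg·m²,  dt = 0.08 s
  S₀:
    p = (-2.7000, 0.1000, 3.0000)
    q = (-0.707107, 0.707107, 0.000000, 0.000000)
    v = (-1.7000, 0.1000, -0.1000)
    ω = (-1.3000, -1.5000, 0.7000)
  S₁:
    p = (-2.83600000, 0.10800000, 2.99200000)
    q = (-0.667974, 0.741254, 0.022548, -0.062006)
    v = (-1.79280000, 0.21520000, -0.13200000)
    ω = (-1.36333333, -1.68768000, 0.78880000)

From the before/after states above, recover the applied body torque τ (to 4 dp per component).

Δω = ω₁−ω₀ = (-0.06333333, -0.18768000, 0.08880000)
precession coupling = (-0.1050, 0.0273, -0.1365)
applied torque τ = (-0.2000, -0.0900, 0.0300)

τ = (-0.2000, -0.0900, 0.0300)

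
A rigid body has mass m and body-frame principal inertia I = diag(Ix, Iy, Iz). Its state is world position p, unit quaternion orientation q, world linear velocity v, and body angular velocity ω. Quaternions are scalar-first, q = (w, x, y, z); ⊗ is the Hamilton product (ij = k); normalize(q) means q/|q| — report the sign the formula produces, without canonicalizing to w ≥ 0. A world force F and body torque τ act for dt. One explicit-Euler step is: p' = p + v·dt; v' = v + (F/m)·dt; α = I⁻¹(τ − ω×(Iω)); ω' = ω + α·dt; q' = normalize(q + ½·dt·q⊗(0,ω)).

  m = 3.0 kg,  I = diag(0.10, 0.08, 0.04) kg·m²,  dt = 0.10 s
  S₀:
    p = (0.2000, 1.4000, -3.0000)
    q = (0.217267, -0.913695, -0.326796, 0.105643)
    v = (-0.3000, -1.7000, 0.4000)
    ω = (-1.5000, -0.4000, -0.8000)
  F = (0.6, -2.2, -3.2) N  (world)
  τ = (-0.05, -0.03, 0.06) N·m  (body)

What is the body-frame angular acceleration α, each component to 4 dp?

α = (-0.3720, -1.2750, 1.8000)

ω×(Iω) gyroscopic = (-0.0128, 0.0720, -0.0120)
angular accel α = (-0.3720, -1.2750, 1.8000)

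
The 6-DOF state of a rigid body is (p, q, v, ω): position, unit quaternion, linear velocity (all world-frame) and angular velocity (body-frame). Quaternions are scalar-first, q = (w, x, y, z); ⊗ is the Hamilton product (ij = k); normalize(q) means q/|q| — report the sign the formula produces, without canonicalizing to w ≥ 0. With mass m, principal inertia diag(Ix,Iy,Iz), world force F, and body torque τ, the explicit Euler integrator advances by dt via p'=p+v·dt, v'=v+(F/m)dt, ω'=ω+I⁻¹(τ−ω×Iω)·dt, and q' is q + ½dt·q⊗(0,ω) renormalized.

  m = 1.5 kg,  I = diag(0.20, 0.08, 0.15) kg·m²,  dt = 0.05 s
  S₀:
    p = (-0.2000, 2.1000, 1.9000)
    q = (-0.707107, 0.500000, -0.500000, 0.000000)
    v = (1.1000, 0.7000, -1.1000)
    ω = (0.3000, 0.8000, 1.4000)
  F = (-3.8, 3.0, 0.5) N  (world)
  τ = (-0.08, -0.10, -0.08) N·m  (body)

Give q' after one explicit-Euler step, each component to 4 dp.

q' = (-0.7003, 0.4768, -0.5312, -0.0110)

q⊗(0,ω) = (0.2500000, -0.9121321, -1.2656856, -0.4399498)
q' = normalize(q + ½dt·q⊗(0,ω)) = (-0.7003, 0.4768, -0.5312, -0.0110)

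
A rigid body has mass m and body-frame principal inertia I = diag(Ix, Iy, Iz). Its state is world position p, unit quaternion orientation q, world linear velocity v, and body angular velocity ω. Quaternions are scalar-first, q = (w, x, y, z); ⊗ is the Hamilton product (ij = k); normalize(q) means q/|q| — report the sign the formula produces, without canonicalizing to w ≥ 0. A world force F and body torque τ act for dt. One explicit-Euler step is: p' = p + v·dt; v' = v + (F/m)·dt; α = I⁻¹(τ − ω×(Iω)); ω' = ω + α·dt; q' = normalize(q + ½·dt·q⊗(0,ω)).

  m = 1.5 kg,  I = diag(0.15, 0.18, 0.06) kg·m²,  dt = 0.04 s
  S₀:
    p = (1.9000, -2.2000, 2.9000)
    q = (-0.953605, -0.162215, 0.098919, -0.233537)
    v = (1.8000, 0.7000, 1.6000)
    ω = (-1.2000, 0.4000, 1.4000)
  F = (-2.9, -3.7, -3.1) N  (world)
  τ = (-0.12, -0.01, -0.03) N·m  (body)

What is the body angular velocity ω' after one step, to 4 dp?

ω' = (-1.2141, 0.4314, 1.3896)

(τ − ω×Iω)/I = (-0.3520, 0.7844, -0.2600)
new body rate ω' = (-1.2141, 0.4314, 1.3896)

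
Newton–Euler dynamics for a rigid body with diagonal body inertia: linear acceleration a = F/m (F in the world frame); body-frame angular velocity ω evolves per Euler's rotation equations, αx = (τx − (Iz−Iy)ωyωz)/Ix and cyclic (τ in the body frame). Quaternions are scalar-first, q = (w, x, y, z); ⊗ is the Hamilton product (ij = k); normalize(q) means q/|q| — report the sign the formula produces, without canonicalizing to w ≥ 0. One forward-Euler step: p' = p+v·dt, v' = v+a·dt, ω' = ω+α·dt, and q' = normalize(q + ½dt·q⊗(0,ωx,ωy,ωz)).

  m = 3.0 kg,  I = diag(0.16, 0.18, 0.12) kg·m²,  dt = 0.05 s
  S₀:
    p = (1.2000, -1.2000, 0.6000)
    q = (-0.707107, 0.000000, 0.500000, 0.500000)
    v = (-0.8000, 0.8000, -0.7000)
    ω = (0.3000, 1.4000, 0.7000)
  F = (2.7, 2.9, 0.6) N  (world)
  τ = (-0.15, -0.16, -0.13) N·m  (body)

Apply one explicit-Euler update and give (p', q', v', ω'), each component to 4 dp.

ω×(Iω) gyroscopic = (-0.0588, 0.0084, 0.0084)
(τ − ω×Iω)/I = (-0.5700, -0.9356, -1.1533)
ω + α·dt = (0.2715, 1.3532, 0.6423)
2q̇ = q⊗(0,ω) = (-1.0500000, -0.5621321, -0.8399498, -0.6449749)
q' = normalize(q + ½dt·q⊗(0,ω)) = (-0.7328, -0.0140, 0.4786, 0.4835)
new position p' = (1.1600, -1.1600, 0.5650)
v' = v + a·dt = (-0.7550, 0.8483, -0.6900)

p' = (1.1600, -1.1600, 0.5650)
q' = (-0.7328, -0.0140, 0.4786, 0.4835)
v' = (-0.7550, 0.8483, -0.6900)
ω' = (0.2715, 1.3532, 0.6423)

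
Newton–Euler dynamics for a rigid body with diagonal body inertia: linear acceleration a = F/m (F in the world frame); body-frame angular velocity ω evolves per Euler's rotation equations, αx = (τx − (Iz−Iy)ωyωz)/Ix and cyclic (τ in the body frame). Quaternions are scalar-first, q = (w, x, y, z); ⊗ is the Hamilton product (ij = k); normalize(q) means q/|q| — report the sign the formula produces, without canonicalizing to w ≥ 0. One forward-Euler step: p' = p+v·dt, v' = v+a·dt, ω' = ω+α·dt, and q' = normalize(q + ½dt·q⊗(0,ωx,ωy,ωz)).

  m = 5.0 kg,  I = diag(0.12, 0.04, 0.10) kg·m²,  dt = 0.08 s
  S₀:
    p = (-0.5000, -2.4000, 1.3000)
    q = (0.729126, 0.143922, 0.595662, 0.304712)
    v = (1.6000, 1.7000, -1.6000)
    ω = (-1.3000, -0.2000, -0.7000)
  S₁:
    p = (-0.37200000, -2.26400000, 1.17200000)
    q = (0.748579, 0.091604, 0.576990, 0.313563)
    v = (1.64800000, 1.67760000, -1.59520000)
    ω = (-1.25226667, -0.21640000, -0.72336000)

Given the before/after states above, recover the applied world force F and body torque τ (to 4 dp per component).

velocity change Δv = (0.04800000, -0.02240000, 0.00480000)
applied force F = (3.0000, -1.4000, 0.3000)
ω₁ − ω₀ = (0.04773333, -0.01640000, -0.02336000)
gyro term ω₀×Iω₀ = (0.0084, 0.0182, -0.0208)
τ = I·(Δω/dt) + ω₀×(Iω₀) = (0.0800, 0.0100, -0.0500)

F = (3.0000, -1.4000, 0.3000)
τ = (0.0800, 0.0100, -0.0500)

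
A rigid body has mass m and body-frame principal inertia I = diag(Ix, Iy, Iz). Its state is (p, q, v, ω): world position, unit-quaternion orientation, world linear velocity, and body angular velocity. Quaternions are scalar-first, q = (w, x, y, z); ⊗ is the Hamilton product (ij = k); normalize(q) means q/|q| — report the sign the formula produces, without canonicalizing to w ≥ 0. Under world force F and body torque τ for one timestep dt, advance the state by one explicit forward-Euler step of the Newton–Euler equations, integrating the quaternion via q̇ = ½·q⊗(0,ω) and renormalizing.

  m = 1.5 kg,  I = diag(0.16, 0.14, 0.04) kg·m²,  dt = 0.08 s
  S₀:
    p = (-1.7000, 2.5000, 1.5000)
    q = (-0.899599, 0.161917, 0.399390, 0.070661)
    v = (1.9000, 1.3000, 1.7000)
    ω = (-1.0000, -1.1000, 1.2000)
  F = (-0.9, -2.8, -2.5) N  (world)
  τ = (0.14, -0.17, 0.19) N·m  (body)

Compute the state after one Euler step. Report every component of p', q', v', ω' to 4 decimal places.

p' = (-1.5480, 2.6040, 1.6360)
q' = (-0.8764, 0.2195, 0.4271, 0.0362)
v' = (1.8520, 1.1507, 1.5667)
ω' = (-0.9960, -1.1149, 1.6240)

ω×(Iω) gyroscopic = (0.1320, -0.1440, -0.0220)
α = I⁻¹(τ − ω×Iω) = (0.0500, -0.1857, 5.3000)
ω' = ω + α·dt = (-0.9960, -1.1149, 1.6240)
2q̇ = q⊗(0,ω) = (0.5164528, 1.4565941, 0.7245975, -0.8582375)
q' = normalize(q + ½dt·q⊗(0,ω)) = (-0.8764, 0.2195, 0.4271, 0.0362)
p + v·dt = (-1.5480, 2.6040, 1.6360)
new velocity v' = (1.8520, 1.1507, 1.5667)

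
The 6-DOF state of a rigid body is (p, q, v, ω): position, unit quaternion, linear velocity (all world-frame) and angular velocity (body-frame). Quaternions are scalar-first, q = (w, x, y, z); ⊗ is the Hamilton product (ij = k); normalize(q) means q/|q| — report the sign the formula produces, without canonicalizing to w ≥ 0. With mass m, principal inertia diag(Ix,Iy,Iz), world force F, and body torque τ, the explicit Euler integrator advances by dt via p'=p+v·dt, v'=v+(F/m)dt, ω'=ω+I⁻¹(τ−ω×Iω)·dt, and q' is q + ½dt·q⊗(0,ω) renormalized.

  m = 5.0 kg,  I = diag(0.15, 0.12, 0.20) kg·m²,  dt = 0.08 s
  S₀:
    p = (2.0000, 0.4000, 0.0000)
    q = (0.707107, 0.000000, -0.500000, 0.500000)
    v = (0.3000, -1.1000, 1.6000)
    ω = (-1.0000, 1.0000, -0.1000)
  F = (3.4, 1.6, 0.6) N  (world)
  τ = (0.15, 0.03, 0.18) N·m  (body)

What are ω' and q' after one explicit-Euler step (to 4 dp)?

ω' = (-0.9157, 1.0233, -0.0400)
q' = (0.7279, -0.0462, -0.4909, 0.4764)

(τ − ω×Iω)/I = (1.0533, 0.2917, 0.7500)
ω' = ω + α·dt = (-0.9157, 1.0233, -0.0400)
q⊗(0,ω) = (0.5500000, -1.1571070, 0.2071070, -0.5707107)
updated quaternion q' = (0.7279, -0.0462, -0.4909, 0.4764)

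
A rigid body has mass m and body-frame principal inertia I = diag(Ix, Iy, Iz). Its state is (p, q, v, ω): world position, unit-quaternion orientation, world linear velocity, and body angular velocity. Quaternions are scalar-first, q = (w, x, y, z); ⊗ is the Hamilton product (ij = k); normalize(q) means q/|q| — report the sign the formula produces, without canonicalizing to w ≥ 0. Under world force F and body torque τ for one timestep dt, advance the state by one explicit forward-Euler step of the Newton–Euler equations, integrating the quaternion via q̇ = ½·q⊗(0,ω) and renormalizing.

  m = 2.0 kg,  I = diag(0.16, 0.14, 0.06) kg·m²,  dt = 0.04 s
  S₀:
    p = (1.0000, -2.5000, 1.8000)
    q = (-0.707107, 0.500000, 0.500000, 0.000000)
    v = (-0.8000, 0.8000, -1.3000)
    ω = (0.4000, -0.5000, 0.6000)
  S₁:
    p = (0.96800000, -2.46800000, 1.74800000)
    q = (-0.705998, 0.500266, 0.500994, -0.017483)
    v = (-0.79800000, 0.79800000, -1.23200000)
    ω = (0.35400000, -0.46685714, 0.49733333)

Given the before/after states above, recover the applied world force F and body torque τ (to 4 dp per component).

v₁ − v₀ = (0.00200000, -0.00200000, 0.06800000)
F = m·Δv/dt = (0.1000, -0.1000, 3.4000)
rate change Δω = (-0.04600000, 0.03314286, -0.10266667)
precession coupling = (0.0240, 0.0240, 0.0040)
applied torque τ = (-0.1600, 0.1400, -0.1500)

F = (0.1000, -0.1000, 3.4000)
τ = (-0.1600, 0.1400, -0.1500)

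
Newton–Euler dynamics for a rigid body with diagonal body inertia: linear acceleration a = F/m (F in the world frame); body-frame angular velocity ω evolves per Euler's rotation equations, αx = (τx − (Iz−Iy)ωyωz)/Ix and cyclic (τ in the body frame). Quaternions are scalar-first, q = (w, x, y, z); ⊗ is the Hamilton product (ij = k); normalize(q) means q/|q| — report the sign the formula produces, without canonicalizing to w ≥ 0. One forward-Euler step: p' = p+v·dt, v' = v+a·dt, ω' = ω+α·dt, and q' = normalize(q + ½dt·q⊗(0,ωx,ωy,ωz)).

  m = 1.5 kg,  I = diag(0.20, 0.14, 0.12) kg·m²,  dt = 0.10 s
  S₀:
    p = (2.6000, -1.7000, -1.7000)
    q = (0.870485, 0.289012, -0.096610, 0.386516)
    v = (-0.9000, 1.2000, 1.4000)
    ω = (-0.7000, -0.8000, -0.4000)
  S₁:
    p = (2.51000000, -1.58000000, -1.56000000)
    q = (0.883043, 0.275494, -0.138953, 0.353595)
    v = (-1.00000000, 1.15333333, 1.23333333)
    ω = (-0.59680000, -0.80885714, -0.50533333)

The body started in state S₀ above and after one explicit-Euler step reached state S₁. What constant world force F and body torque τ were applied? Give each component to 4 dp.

velocity change Δv = (-0.10000000, -0.04666667, -0.16666667)
m·(v₁−v₀)/dt = (-1.5000, -0.7000, -2.5000)
Δω = ω₁−ω₀ = (0.10320000, -0.00885714, -0.10533333)
I·α + gyro = (0.2000, 0.0100, -0.1600)

F = (-1.5000, -0.7000, -2.5000)
τ = (0.2000, 0.0100, -0.1600)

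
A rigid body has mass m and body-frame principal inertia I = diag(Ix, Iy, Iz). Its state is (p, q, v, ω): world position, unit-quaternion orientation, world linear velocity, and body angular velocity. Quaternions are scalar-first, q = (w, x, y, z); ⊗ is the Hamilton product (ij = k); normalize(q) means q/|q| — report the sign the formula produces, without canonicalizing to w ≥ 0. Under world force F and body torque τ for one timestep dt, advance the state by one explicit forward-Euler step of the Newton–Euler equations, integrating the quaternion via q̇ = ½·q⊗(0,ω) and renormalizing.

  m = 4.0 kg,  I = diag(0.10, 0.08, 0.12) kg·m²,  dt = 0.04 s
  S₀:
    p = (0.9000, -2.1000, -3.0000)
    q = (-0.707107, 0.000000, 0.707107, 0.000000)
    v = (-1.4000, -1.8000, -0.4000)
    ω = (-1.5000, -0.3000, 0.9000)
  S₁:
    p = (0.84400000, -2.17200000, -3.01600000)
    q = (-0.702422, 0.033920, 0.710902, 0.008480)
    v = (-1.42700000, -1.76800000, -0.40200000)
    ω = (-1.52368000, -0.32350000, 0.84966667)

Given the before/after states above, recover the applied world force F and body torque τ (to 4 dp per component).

rate change Δω = (-0.02368000, -0.02350000, -0.05033333)
applied torque τ = (-0.0700, -0.0200, -0.1600)
v₁ − v₀ = (-0.02700000, 0.03200000, -0.00200000)
m·(v₁−v₀)/dt = (-2.7000, 3.2000, -0.2000)

F = (-2.7000, 3.2000, -0.2000)
τ = (-0.0700, -0.0200, -0.1600)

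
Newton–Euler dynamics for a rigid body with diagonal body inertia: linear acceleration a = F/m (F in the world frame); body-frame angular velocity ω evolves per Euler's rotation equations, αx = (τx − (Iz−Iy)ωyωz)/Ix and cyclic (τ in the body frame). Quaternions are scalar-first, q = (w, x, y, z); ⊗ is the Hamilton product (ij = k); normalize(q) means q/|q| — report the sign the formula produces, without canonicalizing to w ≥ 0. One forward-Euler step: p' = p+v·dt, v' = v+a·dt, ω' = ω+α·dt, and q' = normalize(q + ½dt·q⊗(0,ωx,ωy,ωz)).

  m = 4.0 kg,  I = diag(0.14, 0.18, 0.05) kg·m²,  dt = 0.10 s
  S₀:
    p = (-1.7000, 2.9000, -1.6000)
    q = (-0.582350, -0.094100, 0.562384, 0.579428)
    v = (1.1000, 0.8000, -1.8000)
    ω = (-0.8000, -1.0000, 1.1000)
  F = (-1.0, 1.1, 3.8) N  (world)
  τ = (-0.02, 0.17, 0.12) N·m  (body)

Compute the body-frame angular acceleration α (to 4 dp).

ω×(Iω) gyroscopic = (0.1430, -0.0792, 0.0320)
(τ − ω×Iω)/I = (-1.1643, 1.3844, 1.7600)

α = (-1.1643, 1.3844, 1.7600)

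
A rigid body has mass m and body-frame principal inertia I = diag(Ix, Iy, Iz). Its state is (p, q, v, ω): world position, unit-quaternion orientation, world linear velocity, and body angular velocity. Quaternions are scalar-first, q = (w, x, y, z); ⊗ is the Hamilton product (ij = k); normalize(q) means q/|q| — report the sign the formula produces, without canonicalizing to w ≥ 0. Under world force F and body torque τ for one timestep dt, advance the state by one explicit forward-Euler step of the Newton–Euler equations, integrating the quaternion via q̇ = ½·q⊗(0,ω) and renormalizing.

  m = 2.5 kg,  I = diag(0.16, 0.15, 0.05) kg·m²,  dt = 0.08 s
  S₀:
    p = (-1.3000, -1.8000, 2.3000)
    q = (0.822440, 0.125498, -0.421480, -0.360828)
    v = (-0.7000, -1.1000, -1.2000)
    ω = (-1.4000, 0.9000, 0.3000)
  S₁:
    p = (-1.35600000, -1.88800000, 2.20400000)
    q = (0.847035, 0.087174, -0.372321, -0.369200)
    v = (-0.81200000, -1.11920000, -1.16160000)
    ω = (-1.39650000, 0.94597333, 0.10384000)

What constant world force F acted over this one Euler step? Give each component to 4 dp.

F = (-3.5000, -0.6000, 1.2000)

velocity change Δv = (-0.11200000, -0.01920000, 0.03840000)
F = m·Δv/dt = (-3.5000, -0.6000, 1.2000)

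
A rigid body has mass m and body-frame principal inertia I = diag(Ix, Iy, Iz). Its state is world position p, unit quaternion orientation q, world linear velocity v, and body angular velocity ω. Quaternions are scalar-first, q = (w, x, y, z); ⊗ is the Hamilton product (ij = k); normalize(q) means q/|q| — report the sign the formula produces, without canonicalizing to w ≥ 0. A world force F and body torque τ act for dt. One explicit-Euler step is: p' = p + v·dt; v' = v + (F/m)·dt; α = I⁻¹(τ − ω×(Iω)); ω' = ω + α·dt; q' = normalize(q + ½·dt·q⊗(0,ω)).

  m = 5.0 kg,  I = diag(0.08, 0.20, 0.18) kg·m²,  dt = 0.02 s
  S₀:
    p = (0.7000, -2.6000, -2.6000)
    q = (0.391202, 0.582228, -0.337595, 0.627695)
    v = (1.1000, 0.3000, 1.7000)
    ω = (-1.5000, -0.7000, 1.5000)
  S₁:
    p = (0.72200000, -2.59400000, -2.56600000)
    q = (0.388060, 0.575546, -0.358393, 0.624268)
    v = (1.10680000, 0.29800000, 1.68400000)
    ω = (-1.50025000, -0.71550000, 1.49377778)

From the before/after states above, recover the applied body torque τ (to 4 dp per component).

Δω = ω₁−ω₀ = (-0.00025000, -0.01550000, -0.00622222)
precession coupling = (0.0210, 0.2250, 0.1260)
I·α + gyro = (0.0200, 0.0700, 0.0700)

τ = (0.0200, 0.0700, 0.0700)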